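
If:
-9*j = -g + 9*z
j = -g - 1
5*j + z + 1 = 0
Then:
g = -27/35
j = -8/35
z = 1/7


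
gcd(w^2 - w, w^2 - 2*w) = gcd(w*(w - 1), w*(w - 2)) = w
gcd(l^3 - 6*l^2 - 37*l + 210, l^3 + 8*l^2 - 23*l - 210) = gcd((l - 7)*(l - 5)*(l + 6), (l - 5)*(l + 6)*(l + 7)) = l^2 + l - 30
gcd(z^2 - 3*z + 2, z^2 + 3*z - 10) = z - 2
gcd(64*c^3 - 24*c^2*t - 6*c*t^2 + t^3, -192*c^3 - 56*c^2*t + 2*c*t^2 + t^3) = -32*c^2 - 4*c*t + t^2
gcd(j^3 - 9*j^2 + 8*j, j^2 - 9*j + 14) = 1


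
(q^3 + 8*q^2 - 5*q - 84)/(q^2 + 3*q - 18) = (q^2 + 11*q + 28)/(q + 6)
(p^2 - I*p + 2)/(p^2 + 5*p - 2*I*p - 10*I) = (p + I)/(p + 5)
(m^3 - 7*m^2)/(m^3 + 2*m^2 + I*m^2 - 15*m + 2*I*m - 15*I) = m^2*(m - 7)/(m^3 + m^2*(2 + I) + m*(-15 + 2*I) - 15*I)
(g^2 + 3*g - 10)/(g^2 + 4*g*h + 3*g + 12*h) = (g^2 + 3*g - 10)/(g^2 + 4*g*h + 3*g + 12*h)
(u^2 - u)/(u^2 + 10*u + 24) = u*(u - 1)/(u^2 + 10*u + 24)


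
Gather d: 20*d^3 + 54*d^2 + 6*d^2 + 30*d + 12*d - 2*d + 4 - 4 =20*d^3 + 60*d^2 + 40*d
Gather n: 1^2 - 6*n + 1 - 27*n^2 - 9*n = -27*n^2 - 15*n + 2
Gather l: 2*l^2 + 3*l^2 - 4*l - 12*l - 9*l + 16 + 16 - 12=5*l^2 - 25*l + 20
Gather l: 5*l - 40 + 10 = 5*l - 30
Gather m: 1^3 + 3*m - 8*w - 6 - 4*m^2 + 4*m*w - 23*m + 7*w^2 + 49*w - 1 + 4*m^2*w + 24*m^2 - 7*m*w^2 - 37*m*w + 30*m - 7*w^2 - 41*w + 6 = m^2*(4*w + 20) + m*(-7*w^2 - 33*w + 10)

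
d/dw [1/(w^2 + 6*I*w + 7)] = 2*(-w - 3*I)/(w^2 + 6*I*w + 7)^2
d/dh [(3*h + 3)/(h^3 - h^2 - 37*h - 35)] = 6*(1 - h)/(h^4 - 4*h^3 - 66*h^2 + 140*h + 1225)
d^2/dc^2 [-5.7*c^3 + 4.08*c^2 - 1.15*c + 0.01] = 8.16 - 34.2*c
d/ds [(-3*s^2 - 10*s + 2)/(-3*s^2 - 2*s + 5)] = 2*(-12*s^2 - 9*s - 23)/(9*s^4 + 12*s^3 - 26*s^2 - 20*s + 25)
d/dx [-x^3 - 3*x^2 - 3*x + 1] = -3*x^2 - 6*x - 3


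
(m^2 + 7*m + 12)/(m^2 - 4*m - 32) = (m + 3)/(m - 8)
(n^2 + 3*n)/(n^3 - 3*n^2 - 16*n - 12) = n*(n + 3)/(n^3 - 3*n^2 - 16*n - 12)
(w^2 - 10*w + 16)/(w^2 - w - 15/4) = 4*(-w^2 + 10*w - 16)/(-4*w^2 + 4*w + 15)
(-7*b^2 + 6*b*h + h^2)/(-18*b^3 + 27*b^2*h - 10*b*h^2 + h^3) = (7*b + h)/(18*b^2 - 9*b*h + h^2)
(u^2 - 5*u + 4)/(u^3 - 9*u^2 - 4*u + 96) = (u - 1)/(u^2 - 5*u - 24)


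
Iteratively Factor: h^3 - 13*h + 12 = (h - 1)*(h^2 + h - 12) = (h - 3)*(h - 1)*(h + 4)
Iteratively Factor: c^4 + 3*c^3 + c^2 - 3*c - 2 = (c + 2)*(c^3 + c^2 - c - 1) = (c + 1)*(c + 2)*(c^2 - 1) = (c + 1)^2*(c + 2)*(c - 1)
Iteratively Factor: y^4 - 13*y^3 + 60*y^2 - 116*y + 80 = (y - 2)*(y^3 - 11*y^2 + 38*y - 40) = (y - 4)*(y - 2)*(y^2 - 7*y + 10) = (y - 4)*(y - 2)^2*(y - 5)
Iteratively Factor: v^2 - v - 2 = (v + 1)*(v - 2)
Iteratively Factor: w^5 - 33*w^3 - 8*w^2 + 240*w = (w - 3)*(w^4 + 3*w^3 - 24*w^2 - 80*w) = w*(w - 3)*(w^3 + 3*w^2 - 24*w - 80) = w*(w - 3)*(w + 4)*(w^2 - w - 20) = w*(w - 3)*(w + 4)^2*(w - 5)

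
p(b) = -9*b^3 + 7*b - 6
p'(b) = 7 - 27*b^2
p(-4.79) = 949.59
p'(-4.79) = -612.49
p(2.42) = -116.61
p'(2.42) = -151.12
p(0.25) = -4.39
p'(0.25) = 5.31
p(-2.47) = 112.33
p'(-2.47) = -157.72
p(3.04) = -237.57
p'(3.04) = -242.52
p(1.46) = -23.79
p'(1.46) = -50.55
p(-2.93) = 199.87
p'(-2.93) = -224.79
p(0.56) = -3.66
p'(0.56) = -1.47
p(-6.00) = 1896.00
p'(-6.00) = -965.00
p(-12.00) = 15462.00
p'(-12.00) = -3881.00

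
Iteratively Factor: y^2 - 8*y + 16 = (y - 4)*(y - 4)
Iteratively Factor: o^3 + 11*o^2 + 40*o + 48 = (o + 3)*(o^2 + 8*o + 16) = (o + 3)*(o + 4)*(o + 4)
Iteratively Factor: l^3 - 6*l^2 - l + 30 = (l - 3)*(l^2 - 3*l - 10) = (l - 3)*(l + 2)*(l - 5)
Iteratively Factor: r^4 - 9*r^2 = (r + 3)*(r^3 - 3*r^2) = r*(r + 3)*(r^2 - 3*r) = r*(r - 3)*(r + 3)*(r)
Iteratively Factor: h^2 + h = (h + 1)*(h)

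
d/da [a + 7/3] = 1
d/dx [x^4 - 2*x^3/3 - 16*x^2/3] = 2*x*(6*x^2 - 3*x - 16)/3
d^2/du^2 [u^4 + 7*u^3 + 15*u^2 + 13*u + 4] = 12*u^2 + 42*u + 30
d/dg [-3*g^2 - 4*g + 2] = -6*g - 4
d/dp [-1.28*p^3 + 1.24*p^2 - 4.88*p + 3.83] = -3.84*p^2 + 2.48*p - 4.88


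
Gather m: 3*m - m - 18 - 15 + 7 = 2*m - 26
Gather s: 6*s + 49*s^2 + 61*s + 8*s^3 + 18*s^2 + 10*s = 8*s^3 + 67*s^2 + 77*s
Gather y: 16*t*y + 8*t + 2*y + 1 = 8*t + y*(16*t + 2) + 1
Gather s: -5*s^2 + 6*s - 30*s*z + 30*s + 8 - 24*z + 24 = -5*s^2 + s*(36 - 30*z) - 24*z + 32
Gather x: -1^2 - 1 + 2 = 0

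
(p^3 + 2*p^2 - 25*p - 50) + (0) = p^3 + 2*p^2 - 25*p - 50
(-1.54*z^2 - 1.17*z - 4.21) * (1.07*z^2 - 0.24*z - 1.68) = -1.6478*z^4 - 0.8823*z^3 - 1.6367*z^2 + 2.976*z + 7.0728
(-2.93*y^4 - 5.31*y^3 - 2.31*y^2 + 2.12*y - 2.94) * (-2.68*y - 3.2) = 7.8524*y^5 + 23.6068*y^4 + 23.1828*y^3 + 1.7104*y^2 + 1.0952*y + 9.408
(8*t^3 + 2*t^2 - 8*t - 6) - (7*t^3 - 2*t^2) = t^3 + 4*t^2 - 8*t - 6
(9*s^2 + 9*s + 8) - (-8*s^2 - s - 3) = 17*s^2 + 10*s + 11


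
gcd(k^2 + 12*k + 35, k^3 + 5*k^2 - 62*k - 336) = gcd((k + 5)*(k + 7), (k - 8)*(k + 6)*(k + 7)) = k + 7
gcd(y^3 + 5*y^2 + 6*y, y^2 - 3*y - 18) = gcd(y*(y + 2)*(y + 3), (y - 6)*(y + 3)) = y + 3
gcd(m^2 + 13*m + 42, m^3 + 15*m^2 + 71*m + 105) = m + 7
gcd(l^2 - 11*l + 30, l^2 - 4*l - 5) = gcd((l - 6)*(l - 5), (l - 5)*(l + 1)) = l - 5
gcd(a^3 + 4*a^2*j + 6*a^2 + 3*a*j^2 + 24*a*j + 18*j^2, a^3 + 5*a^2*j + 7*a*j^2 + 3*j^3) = a^2 + 4*a*j + 3*j^2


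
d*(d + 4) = d^2 + 4*d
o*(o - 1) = o^2 - o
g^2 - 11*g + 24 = (g - 8)*(g - 3)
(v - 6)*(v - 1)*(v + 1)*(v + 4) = v^4 - 2*v^3 - 25*v^2 + 2*v + 24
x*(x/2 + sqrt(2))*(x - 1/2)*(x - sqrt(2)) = x^4/2 - x^3/4 + sqrt(2)*x^3/2 - 2*x^2 - sqrt(2)*x^2/4 + x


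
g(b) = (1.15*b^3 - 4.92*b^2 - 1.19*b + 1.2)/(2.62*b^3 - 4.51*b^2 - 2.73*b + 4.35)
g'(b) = (-7.86*b^2 + 9.02*b + 2.73)*(1.15*b^3 - 4.92*b^2 - 1.19*b + 1.2)/(2.62*b^3 - 4.51*b^2 - 2.73*b + 4.35)^2 + (3.45*b^2 - 9.84*b - 1.19)/(2.62*b^3 - 4.51*b^2 - 2.73*b + 4.35) = (7.7039*b^4 - 0.0434000000000054*b^3 + 13.6402*b^2 - 31.98*b - 1.9005)/(6.8644*b^6 - 23.6324*b^5 + 6.0349*b^4 + 47.4186*b^3 - 31.7841*b^2 - 23.751*b + 18.9225)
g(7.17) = 0.23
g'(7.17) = 0.04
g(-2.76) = 0.74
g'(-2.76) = 0.11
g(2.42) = -1.68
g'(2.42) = 3.69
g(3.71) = -0.19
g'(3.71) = 0.35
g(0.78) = -3.02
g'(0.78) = -30.31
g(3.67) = -0.20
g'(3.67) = 0.37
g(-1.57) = 1.07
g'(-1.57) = 0.81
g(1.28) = 5.75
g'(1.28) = 0.09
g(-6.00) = 0.59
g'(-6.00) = 0.02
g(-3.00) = 0.71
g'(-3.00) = 0.09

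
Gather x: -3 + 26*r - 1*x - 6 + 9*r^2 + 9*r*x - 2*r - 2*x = 9*r^2 + 24*r + x*(9*r - 3) - 9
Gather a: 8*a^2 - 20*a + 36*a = 8*a^2 + 16*a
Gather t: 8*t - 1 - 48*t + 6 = 5 - 40*t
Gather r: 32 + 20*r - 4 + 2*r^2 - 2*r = 2*r^2 + 18*r + 28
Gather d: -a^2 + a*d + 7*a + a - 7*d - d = -a^2 + 8*a + d*(a - 8)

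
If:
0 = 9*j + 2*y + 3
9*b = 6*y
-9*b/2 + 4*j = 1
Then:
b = -2/5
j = -1/5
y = -3/5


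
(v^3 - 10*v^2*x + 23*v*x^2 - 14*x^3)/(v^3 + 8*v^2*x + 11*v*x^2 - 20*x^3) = (v^2 - 9*v*x + 14*x^2)/(v^2 + 9*v*x + 20*x^2)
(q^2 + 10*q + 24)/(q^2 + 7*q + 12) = (q + 6)/(q + 3)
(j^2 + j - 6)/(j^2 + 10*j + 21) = (j - 2)/(j + 7)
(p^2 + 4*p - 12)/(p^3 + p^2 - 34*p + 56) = (p + 6)/(p^2 + 3*p - 28)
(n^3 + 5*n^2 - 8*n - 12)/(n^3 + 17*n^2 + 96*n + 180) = (n^2 - n - 2)/(n^2 + 11*n + 30)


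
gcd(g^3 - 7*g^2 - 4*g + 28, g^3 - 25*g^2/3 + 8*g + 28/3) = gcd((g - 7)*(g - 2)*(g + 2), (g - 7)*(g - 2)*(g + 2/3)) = g^2 - 9*g + 14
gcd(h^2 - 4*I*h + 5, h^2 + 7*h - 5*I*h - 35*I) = h - 5*I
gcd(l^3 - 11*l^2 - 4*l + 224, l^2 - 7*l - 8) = l - 8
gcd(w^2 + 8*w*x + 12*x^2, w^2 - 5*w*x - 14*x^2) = w + 2*x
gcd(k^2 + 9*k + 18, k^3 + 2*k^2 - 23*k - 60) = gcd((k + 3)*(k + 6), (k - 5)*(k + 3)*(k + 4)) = k + 3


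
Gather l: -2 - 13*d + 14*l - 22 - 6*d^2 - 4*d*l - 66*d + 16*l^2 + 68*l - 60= -6*d^2 - 79*d + 16*l^2 + l*(82 - 4*d) - 84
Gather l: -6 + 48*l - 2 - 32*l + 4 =16*l - 4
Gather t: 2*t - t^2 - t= -t^2 + t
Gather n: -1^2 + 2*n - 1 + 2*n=4*n - 2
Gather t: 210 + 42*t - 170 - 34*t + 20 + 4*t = 12*t + 60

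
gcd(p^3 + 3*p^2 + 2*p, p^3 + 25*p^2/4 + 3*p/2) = p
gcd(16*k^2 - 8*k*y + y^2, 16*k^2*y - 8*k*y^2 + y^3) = 16*k^2 - 8*k*y + y^2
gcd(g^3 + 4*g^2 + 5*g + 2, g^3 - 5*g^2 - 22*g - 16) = g^2 + 3*g + 2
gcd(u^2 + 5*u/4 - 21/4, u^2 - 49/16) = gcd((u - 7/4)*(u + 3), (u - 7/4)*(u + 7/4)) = u - 7/4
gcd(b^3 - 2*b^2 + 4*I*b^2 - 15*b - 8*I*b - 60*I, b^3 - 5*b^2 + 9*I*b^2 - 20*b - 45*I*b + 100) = b^2 + b*(-5 + 4*I) - 20*I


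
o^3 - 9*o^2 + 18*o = o*(o - 6)*(o - 3)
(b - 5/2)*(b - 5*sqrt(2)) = b^2 - 5*sqrt(2)*b - 5*b/2 + 25*sqrt(2)/2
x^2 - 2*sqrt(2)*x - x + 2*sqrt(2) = (x - 1)*(x - 2*sqrt(2))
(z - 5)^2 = z^2 - 10*z + 25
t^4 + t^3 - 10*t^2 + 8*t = t*(t - 2)*(t - 1)*(t + 4)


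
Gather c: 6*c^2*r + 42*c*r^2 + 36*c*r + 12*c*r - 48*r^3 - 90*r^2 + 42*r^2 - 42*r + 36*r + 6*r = 6*c^2*r + c*(42*r^2 + 48*r) - 48*r^3 - 48*r^2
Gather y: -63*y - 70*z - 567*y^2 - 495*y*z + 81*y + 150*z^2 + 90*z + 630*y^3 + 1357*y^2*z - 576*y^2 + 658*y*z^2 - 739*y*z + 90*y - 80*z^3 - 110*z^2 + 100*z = 630*y^3 + y^2*(1357*z - 1143) + y*(658*z^2 - 1234*z + 108) - 80*z^3 + 40*z^2 + 120*z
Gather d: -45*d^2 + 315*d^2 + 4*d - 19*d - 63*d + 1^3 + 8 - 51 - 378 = 270*d^2 - 78*d - 420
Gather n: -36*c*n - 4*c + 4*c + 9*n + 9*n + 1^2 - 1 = n*(18 - 36*c)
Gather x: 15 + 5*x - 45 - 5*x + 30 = 0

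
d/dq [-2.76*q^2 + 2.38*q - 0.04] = 2.38 - 5.52*q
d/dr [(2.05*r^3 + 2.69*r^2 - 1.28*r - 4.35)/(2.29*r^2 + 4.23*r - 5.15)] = (4.6945*r^4 + 17.343*r^3 - 17.3626*r^2 - 7.784*r + 24.9925)/(5.2441*r^4 + 19.3734*r^3 - 5.6941*r^2 - 43.569*r + 26.5225)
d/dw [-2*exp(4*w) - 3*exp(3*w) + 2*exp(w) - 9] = (-8*exp(3*w) - 9*exp(2*w) + 2)*exp(w)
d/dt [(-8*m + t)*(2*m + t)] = -6*m + 2*t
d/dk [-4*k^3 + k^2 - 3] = 2*k*(1 - 6*k)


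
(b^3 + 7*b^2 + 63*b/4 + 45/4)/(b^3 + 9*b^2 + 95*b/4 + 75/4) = (b + 3)/(b + 5)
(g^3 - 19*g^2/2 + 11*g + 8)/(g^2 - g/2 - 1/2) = (g^2 - 10*g + 16)/(g - 1)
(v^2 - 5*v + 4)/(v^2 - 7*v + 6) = (v - 4)/(v - 6)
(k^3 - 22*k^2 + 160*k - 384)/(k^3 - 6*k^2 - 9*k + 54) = (k^2 - 16*k + 64)/(k^2 - 9)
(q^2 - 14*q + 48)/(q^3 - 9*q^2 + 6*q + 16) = (q - 6)/(q^2 - q - 2)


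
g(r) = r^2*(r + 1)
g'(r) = r^2 + 2*r*(r + 1) = r*(3*r + 2)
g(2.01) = 12.16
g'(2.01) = 16.14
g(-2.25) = -6.33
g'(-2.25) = 10.69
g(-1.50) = -1.12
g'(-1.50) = 3.75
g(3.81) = 69.82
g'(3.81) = 51.17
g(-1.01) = -0.01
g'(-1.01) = 1.04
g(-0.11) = 0.01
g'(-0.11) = -0.18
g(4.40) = 104.54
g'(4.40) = 66.88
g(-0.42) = 0.10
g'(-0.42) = -0.31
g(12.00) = 1872.00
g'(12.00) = 456.00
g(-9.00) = -648.00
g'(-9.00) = 225.00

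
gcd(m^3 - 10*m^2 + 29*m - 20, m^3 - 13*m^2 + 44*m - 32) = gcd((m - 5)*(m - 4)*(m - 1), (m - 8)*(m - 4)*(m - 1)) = m^2 - 5*m + 4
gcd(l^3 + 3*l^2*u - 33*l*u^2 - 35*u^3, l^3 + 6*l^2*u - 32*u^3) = 1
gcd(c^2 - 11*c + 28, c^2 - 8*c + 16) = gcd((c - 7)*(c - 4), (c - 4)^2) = c - 4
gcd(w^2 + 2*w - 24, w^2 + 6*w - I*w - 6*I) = w + 6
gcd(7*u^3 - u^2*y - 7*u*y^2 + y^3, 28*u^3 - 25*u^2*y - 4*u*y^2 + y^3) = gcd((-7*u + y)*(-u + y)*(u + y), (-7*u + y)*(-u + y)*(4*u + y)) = 7*u^2 - 8*u*y + y^2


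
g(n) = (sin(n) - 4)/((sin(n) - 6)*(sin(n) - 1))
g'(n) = -(sin(n) - 4)*cos(n)/((sin(n) - 6)*(sin(n) - 1)^2) + cos(n)/((sin(n) - 6)*(sin(n) - 1)) - (sin(n) - 4)*cos(n)/((sin(n) - 6)^2*(sin(n) - 1))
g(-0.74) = -0.42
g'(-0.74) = -0.16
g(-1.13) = -0.37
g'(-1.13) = -0.07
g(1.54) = -1265.45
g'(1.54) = -82170.23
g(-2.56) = -0.45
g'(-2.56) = 0.22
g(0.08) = -0.72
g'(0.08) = -0.72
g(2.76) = -1.03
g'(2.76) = 1.43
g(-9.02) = -0.49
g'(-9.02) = 0.29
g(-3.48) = -0.97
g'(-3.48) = 1.28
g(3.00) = -0.77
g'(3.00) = 0.82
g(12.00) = -0.45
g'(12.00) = -0.22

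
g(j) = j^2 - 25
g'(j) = 2*j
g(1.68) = -22.18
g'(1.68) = 3.36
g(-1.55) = -22.60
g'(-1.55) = -3.10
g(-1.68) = -22.18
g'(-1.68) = -3.36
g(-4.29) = -6.60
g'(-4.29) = -8.58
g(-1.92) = -21.31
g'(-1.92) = -3.84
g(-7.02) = 24.28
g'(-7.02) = -14.04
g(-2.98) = -16.12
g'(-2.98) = -5.96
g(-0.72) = -24.48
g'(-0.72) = -1.44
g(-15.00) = 200.00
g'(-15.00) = -30.00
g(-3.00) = -16.00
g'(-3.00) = -6.00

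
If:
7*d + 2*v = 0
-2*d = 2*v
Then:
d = 0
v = 0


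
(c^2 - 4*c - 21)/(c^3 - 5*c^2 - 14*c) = (c + 3)/(c*(c + 2))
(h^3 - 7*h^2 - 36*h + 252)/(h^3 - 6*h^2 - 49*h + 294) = (h + 6)/(h + 7)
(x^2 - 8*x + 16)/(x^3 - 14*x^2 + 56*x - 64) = (x - 4)/(x^2 - 10*x + 16)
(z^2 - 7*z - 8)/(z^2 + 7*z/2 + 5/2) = 2*(z - 8)/(2*z + 5)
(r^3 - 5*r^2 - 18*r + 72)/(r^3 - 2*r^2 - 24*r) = (r - 3)/r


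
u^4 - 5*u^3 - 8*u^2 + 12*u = u*(u - 6)*(u - 1)*(u + 2)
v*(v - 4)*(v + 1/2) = v^3 - 7*v^2/2 - 2*v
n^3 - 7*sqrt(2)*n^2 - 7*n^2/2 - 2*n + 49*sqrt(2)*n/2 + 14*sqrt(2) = (n - 4)*(n + 1/2)*(n - 7*sqrt(2))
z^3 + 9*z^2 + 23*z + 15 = (z + 1)*(z + 3)*(z + 5)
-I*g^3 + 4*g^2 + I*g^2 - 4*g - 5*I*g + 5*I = (g - I)*(g + 5*I)*(-I*g + I)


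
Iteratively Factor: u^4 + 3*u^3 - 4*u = (u)*(u^3 + 3*u^2 - 4) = u*(u - 1)*(u^2 + 4*u + 4) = u*(u - 1)*(u + 2)*(u + 2)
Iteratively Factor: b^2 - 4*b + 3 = (b - 1)*(b - 3)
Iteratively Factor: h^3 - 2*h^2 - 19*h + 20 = (h - 5)*(h^2 + 3*h - 4) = (h - 5)*(h + 4)*(h - 1)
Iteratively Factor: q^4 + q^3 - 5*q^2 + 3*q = (q + 3)*(q^3 - 2*q^2 + q) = (q - 1)*(q + 3)*(q^2 - q) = q*(q - 1)*(q + 3)*(q - 1)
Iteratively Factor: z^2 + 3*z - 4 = (z + 4)*(z - 1)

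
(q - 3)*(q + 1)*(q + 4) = q^3 + 2*q^2 - 11*q - 12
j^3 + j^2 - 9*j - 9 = (j - 3)*(j + 1)*(j + 3)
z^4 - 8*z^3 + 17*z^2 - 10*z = z*(z - 5)*(z - 2)*(z - 1)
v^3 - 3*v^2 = v^2*(v - 3)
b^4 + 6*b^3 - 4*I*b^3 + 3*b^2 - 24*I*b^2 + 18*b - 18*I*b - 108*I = (b + 6)*(b - 3*I)^2*(b + 2*I)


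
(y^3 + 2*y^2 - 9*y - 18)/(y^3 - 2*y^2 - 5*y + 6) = (y + 3)/(y - 1)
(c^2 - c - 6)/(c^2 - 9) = (c + 2)/(c + 3)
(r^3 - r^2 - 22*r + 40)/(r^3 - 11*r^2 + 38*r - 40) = (r + 5)/(r - 5)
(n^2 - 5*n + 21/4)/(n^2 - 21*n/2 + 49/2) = (n - 3/2)/(n - 7)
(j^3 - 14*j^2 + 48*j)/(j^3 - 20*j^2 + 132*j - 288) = j/(j - 6)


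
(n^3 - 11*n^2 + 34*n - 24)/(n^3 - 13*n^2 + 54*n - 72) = (n - 1)/(n - 3)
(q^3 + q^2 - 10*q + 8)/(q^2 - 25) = (q^3 + q^2 - 10*q + 8)/(q^2 - 25)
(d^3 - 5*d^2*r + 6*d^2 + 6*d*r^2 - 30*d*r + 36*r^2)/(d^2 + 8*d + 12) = (d^2 - 5*d*r + 6*r^2)/(d + 2)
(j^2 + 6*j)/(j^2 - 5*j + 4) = j*(j + 6)/(j^2 - 5*j + 4)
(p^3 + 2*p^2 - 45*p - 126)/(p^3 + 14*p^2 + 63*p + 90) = (p - 7)/(p + 5)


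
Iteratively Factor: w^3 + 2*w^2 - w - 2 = (w + 1)*(w^2 + w - 2) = (w - 1)*(w + 1)*(w + 2)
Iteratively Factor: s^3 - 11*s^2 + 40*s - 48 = (s - 4)*(s^2 - 7*s + 12) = (s - 4)*(s - 3)*(s - 4)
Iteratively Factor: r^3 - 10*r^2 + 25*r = (r - 5)*(r^2 - 5*r) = r*(r - 5)*(r - 5)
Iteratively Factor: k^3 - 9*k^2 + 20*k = (k - 5)*(k^2 - 4*k) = k*(k - 5)*(k - 4)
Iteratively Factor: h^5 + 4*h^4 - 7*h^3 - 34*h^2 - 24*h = (h + 2)*(h^4 + 2*h^3 - 11*h^2 - 12*h) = (h + 1)*(h + 2)*(h^3 + h^2 - 12*h) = (h + 1)*(h + 2)*(h + 4)*(h^2 - 3*h) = (h - 3)*(h + 1)*(h + 2)*(h + 4)*(h)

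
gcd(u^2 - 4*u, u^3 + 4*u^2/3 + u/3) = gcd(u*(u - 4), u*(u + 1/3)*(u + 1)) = u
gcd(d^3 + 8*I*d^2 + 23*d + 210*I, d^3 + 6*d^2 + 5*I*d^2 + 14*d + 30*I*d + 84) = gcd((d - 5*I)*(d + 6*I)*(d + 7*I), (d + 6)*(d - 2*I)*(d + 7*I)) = d + 7*I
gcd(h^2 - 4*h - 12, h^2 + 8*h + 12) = h + 2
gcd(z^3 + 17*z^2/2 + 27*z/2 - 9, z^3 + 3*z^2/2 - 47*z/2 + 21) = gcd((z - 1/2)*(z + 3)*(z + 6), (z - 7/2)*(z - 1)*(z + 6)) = z + 6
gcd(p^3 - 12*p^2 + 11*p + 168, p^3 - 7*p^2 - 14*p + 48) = p^2 - 5*p - 24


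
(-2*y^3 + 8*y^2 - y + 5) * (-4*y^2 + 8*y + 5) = 8*y^5 - 48*y^4 + 58*y^3 + 12*y^2 + 35*y + 25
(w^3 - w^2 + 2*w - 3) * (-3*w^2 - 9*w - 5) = -3*w^5 - 6*w^4 - 2*w^3 - 4*w^2 + 17*w + 15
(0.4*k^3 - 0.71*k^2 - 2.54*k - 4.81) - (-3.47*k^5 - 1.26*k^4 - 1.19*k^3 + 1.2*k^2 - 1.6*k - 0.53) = 3.47*k^5 + 1.26*k^4 + 1.59*k^3 - 1.91*k^2 - 0.94*k - 4.28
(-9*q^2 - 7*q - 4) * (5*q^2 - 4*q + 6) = -45*q^4 + q^3 - 46*q^2 - 26*q - 24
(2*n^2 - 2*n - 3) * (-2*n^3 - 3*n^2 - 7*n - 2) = -4*n^5 - 2*n^4 - 2*n^3 + 19*n^2 + 25*n + 6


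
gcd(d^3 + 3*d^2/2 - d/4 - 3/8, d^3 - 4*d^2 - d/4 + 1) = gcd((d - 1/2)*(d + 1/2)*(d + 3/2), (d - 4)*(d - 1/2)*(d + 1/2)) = d^2 - 1/4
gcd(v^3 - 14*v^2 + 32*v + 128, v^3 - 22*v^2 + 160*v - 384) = v^2 - 16*v + 64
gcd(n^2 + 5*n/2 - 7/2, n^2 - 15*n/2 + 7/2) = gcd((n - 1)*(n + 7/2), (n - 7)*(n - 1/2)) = 1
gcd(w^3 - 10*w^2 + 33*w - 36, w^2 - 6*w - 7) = 1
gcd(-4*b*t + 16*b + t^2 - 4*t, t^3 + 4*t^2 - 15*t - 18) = 1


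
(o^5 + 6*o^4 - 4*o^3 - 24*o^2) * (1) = o^5 + 6*o^4 - 4*o^3 - 24*o^2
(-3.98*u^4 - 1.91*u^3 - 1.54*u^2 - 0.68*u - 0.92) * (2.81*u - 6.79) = -11.1838*u^5 + 21.6571*u^4 + 8.6415*u^3 + 8.5458*u^2 + 2.032*u + 6.2468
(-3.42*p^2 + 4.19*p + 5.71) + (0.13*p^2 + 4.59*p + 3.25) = -3.29*p^2 + 8.78*p + 8.96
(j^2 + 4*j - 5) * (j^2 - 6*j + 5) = j^4 - 2*j^3 - 24*j^2 + 50*j - 25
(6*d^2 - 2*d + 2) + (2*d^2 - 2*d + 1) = 8*d^2 - 4*d + 3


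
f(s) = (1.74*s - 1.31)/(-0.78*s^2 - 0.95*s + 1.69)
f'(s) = (1.56*s + 0.95)*(1.74*s - 1.31)/(-0.78*s^2 - 0.95*s + 1.69)^2 + 1.74/(-0.78*s^2 - 0.95*s + 1.69) = (1.3572*s^2 - 2.0436*s + 1.6961)/(0.6084*s^4 + 1.482*s^3 - 1.7339*s^2 - 3.211*s + 2.8561)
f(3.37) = -0.44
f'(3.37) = 0.10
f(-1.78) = -4.84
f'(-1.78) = 11.64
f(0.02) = -0.76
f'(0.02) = 0.59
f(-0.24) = -0.92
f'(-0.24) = 0.65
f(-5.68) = 0.62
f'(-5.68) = 0.17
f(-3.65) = 1.46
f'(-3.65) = 0.99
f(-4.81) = 0.82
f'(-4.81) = 0.31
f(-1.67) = -3.83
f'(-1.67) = 7.33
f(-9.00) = 0.32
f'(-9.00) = 0.05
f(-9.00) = 0.32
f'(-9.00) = 0.05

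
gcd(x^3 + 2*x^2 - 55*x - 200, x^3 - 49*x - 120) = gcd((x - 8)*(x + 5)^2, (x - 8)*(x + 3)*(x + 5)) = x^2 - 3*x - 40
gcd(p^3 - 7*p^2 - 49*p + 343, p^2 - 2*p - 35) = p - 7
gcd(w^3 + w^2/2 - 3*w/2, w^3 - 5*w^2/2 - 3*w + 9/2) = w^2 + w/2 - 3/2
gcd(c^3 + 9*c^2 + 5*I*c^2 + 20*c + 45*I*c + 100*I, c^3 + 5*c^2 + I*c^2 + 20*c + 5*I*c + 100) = c^2 + c*(5 + 5*I) + 25*I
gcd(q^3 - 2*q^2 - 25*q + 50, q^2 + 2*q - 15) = q + 5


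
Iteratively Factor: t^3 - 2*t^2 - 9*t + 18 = (t - 3)*(t^2 + t - 6) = (t - 3)*(t + 3)*(t - 2)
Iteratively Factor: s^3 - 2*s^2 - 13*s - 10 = (s + 2)*(s^2 - 4*s - 5) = (s + 1)*(s + 2)*(s - 5)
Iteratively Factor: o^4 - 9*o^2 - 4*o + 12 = (o + 2)*(o^3 - 2*o^2 - 5*o + 6) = (o + 2)^2*(o^2 - 4*o + 3) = (o - 1)*(o + 2)^2*(o - 3)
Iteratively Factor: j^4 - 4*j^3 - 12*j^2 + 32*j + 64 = (j - 4)*(j^3 - 12*j - 16) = (j - 4)*(j + 2)*(j^2 - 2*j - 8) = (j - 4)*(j + 2)^2*(j - 4)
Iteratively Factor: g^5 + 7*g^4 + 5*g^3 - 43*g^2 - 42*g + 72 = (g + 3)*(g^4 + 4*g^3 - 7*g^2 - 22*g + 24) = (g - 1)*(g + 3)*(g^3 + 5*g^2 - 2*g - 24) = (g - 1)*(g + 3)*(g + 4)*(g^2 + g - 6) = (g - 2)*(g - 1)*(g + 3)*(g + 4)*(g + 3)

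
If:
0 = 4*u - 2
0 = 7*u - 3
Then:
No Solution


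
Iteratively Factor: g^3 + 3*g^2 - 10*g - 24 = (g - 3)*(g^2 + 6*g + 8) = (g - 3)*(g + 2)*(g + 4)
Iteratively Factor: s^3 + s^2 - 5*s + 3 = (s - 1)*(s^2 + 2*s - 3) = (s - 1)^2*(s + 3)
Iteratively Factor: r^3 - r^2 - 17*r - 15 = (r + 3)*(r^2 - 4*r - 5) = (r + 1)*(r + 3)*(r - 5)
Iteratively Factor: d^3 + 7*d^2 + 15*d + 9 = (d + 3)*(d^2 + 4*d + 3) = (d + 1)*(d + 3)*(d + 3)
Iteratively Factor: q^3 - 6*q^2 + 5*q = (q)*(q^2 - 6*q + 5) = q*(q - 1)*(q - 5)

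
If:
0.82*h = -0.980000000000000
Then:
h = -1.20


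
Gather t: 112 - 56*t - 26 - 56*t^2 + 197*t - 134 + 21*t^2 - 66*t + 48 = -35*t^2 + 75*t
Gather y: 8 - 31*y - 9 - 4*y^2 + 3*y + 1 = -4*y^2 - 28*y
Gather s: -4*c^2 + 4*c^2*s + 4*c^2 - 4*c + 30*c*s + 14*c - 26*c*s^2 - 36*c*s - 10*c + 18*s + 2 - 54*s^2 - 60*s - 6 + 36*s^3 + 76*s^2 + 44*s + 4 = 36*s^3 + s^2*(22 - 26*c) + s*(4*c^2 - 6*c + 2)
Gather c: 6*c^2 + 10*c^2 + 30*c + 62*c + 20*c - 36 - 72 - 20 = 16*c^2 + 112*c - 128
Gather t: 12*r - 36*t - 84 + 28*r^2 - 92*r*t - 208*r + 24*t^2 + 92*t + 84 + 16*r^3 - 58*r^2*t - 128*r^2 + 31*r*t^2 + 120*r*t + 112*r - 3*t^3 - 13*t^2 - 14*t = 16*r^3 - 100*r^2 - 84*r - 3*t^3 + t^2*(31*r + 11) + t*(-58*r^2 + 28*r + 42)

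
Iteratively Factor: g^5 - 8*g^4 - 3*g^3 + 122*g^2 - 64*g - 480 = (g - 4)*(g^4 - 4*g^3 - 19*g^2 + 46*g + 120) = (g - 4)^2*(g^3 - 19*g - 30) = (g - 4)^2*(g + 2)*(g^2 - 2*g - 15) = (g - 4)^2*(g + 2)*(g + 3)*(g - 5)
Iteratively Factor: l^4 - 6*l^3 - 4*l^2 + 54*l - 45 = (l - 3)*(l^3 - 3*l^2 - 13*l + 15) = (l - 3)*(l - 1)*(l^2 - 2*l - 15) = (l - 5)*(l - 3)*(l - 1)*(l + 3)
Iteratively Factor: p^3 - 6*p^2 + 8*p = (p)*(p^2 - 6*p + 8) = p*(p - 2)*(p - 4)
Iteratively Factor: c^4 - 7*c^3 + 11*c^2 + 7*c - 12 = (c - 1)*(c^3 - 6*c^2 + 5*c + 12) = (c - 1)*(c + 1)*(c^2 - 7*c + 12) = (c - 4)*(c - 1)*(c + 1)*(c - 3)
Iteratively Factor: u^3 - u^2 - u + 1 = (u - 1)*(u^2 - 1) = (u - 1)^2*(u + 1)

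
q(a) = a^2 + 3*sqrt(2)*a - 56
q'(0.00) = 4.24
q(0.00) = -56.00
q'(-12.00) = -19.76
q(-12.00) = 37.09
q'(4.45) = 13.14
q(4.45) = -17.32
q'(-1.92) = 0.40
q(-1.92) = -60.46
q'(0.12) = 4.48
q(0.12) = -55.48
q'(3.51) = 11.26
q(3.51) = -28.79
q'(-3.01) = -1.78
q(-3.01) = -59.71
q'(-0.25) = 3.74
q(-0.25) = -57.00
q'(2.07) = 8.38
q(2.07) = -42.93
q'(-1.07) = 2.10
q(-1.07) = -59.39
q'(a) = 2*a + 3*sqrt(2)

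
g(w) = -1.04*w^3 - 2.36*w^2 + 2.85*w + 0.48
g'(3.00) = -39.39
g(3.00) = -40.29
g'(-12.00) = -389.79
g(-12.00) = 1423.56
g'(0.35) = 0.82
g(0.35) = 1.14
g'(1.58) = -12.40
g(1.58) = -5.01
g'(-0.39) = 4.22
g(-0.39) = -0.93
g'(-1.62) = 2.31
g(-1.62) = -5.91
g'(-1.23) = 3.94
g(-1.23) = -4.66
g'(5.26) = -108.30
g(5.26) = -201.18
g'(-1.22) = 3.96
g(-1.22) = -4.62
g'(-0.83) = 4.62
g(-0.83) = -2.92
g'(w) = -3.12*w^2 - 4.72*w + 2.85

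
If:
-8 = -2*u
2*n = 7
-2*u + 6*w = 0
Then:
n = 7/2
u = 4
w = 4/3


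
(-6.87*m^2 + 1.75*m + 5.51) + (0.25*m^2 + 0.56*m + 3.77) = -6.62*m^2 + 2.31*m + 9.28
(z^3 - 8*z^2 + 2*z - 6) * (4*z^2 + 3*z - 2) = 4*z^5 - 29*z^4 - 18*z^3 - 2*z^2 - 22*z + 12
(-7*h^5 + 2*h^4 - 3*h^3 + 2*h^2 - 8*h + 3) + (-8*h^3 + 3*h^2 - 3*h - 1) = -7*h^5 + 2*h^4 - 11*h^3 + 5*h^2 - 11*h + 2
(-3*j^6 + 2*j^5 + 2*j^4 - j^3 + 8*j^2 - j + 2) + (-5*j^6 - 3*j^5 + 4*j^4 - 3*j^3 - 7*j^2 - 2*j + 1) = -8*j^6 - j^5 + 6*j^4 - 4*j^3 + j^2 - 3*j + 3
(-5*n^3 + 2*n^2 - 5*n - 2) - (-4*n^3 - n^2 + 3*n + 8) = -n^3 + 3*n^2 - 8*n - 10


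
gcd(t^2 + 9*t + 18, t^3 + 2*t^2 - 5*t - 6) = t + 3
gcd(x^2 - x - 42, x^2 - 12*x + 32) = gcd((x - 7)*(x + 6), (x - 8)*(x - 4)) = 1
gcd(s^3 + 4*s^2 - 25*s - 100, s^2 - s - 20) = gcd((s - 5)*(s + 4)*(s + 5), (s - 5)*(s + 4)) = s^2 - s - 20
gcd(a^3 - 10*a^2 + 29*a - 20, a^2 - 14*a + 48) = 1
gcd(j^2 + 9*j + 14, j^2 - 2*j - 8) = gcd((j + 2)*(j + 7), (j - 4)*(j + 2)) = j + 2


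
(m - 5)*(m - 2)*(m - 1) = m^3 - 8*m^2 + 17*m - 10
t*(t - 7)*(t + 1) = t^3 - 6*t^2 - 7*t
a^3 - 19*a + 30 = (a - 3)*(a - 2)*(a + 5)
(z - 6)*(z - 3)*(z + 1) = z^3 - 8*z^2 + 9*z + 18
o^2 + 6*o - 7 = (o - 1)*(o + 7)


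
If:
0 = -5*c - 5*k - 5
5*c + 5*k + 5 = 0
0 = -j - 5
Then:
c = -k - 1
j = -5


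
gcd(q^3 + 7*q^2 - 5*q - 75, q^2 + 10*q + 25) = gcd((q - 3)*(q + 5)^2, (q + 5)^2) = q^2 + 10*q + 25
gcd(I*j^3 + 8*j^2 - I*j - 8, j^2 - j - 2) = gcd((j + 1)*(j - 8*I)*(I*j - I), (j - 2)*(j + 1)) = j + 1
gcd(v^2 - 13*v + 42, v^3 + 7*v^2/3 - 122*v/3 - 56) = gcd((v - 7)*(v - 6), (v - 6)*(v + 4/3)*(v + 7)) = v - 6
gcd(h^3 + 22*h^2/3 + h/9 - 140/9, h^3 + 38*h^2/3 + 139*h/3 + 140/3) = h^2 + 26*h/3 + 35/3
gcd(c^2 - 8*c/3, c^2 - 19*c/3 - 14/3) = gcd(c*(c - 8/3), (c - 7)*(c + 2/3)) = 1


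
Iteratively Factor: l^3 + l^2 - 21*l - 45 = (l + 3)*(l^2 - 2*l - 15) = (l + 3)^2*(l - 5)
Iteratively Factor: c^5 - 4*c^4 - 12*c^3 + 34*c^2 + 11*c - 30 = (c + 1)*(c^4 - 5*c^3 - 7*c^2 + 41*c - 30) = (c - 5)*(c + 1)*(c^3 - 7*c + 6) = (c - 5)*(c - 2)*(c + 1)*(c^2 + 2*c - 3) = (c - 5)*(c - 2)*(c + 1)*(c + 3)*(c - 1)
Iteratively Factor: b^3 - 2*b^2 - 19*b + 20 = (b - 1)*(b^2 - b - 20) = (b - 5)*(b - 1)*(b + 4)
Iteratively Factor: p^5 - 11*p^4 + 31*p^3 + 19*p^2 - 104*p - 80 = (p + 1)*(p^4 - 12*p^3 + 43*p^2 - 24*p - 80) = (p - 4)*(p + 1)*(p^3 - 8*p^2 + 11*p + 20) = (p - 4)^2*(p + 1)*(p^2 - 4*p - 5) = (p - 5)*(p - 4)^2*(p + 1)*(p + 1)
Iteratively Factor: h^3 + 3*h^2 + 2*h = (h)*(h^2 + 3*h + 2) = h*(h + 2)*(h + 1)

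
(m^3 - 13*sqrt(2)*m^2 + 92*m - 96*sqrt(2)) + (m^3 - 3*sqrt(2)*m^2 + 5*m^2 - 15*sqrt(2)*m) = 2*m^3 - 16*sqrt(2)*m^2 + 5*m^2 - 15*sqrt(2)*m + 92*m - 96*sqrt(2)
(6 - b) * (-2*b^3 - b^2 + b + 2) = 2*b^4 - 11*b^3 - 7*b^2 + 4*b + 12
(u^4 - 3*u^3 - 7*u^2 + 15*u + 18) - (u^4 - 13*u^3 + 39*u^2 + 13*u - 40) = 10*u^3 - 46*u^2 + 2*u + 58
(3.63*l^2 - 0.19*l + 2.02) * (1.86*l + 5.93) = 6.7518*l^3 + 21.1725*l^2 + 2.6305*l + 11.9786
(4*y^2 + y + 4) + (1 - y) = 4*y^2 + 5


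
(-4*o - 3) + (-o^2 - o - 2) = -o^2 - 5*o - 5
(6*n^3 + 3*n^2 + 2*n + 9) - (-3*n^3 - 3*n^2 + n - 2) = 9*n^3 + 6*n^2 + n + 11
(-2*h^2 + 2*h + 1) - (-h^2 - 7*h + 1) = -h^2 + 9*h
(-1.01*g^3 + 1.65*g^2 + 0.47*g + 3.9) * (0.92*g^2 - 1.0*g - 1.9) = -0.9292*g^5 + 2.528*g^4 + 0.7014*g^3 - 0.0169999999999997*g^2 - 4.793*g - 7.41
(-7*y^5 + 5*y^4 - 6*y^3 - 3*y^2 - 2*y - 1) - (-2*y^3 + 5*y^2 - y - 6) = -7*y^5 + 5*y^4 - 4*y^3 - 8*y^2 - y + 5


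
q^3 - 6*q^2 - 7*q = q*(q - 7)*(q + 1)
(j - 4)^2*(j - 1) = j^3 - 9*j^2 + 24*j - 16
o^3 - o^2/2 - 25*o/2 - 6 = (o - 4)*(o + 1/2)*(o + 3)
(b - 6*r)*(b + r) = b^2 - 5*b*r - 6*r^2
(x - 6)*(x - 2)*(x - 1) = x^3 - 9*x^2 + 20*x - 12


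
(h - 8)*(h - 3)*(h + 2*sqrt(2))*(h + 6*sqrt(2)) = h^4 - 11*h^3 + 8*sqrt(2)*h^3 - 88*sqrt(2)*h^2 + 48*h^2 - 264*h + 192*sqrt(2)*h + 576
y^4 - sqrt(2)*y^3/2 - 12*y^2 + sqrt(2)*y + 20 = (y - 5*sqrt(2)/2)*(y - sqrt(2))*(y + sqrt(2))*(y + 2*sqrt(2))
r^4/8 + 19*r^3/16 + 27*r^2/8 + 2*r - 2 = (r/4 + 1)*(r/2 + 1)*(r - 1/2)*(r + 4)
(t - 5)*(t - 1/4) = t^2 - 21*t/4 + 5/4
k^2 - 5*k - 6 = (k - 6)*(k + 1)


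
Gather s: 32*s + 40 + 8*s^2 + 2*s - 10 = 8*s^2 + 34*s + 30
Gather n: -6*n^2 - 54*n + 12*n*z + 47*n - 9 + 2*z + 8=-6*n^2 + n*(12*z - 7) + 2*z - 1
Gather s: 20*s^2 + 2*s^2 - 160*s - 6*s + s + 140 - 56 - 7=22*s^2 - 165*s + 77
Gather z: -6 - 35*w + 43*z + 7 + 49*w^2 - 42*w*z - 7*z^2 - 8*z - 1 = 49*w^2 - 35*w - 7*z^2 + z*(35 - 42*w)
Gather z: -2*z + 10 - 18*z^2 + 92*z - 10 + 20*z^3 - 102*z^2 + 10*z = 20*z^3 - 120*z^2 + 100*z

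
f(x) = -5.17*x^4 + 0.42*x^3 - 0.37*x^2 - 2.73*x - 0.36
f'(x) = -20.68*x^3 + 1.26*x^2 - 0.74*x - 2.73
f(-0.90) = -1.90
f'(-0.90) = 14.03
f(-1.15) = -7.39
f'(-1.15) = 31.24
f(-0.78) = -0.57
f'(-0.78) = 8.43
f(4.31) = -1769.39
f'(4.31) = -1638.22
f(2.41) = -177.61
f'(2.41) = -286.66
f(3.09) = -471.27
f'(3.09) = -603.12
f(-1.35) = -15.55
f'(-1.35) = 51.45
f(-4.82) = -2833.31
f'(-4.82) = 2345.86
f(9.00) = -33669.09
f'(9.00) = -14983.05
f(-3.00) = -425.61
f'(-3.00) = 569.19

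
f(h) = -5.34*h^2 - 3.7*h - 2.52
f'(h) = -10.68*h - 3.7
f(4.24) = -114.21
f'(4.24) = -48.98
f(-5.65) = -152.08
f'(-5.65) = 56.64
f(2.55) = -46.68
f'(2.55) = -30.93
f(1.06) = -12.44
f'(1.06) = -15.02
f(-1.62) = -10.54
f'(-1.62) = 13.60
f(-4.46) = -92.24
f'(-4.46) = 43.93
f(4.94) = -151.11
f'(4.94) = -56.46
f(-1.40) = -7.81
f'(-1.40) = 11.25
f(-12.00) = -727.08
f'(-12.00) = 124.46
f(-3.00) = -39.48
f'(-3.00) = 28.34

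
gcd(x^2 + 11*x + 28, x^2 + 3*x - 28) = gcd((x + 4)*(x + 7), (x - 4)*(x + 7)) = x + 7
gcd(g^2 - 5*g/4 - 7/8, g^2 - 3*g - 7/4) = g + 1/2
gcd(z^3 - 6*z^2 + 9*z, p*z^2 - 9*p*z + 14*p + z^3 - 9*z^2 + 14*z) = 1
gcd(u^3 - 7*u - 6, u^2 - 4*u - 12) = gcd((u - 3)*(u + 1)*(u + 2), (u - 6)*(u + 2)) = u + 2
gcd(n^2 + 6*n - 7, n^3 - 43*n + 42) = n^2 + 6*n - 7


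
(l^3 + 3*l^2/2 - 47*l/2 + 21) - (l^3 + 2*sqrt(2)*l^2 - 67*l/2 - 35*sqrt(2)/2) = -2*sqrt(2)*l^2 + 3*l^2/2 + 10*l + 21 + 35*sqrt(2)/2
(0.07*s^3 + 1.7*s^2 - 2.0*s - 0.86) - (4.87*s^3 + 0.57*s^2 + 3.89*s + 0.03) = -4.8*s^3 + 1.13*s^2 - 5.89*s - 0.89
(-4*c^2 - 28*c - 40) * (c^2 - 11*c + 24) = -4*c^4 + 16*c^3 + 172*c^2 - 232*c - 960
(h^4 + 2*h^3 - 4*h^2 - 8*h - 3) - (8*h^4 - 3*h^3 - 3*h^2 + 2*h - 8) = -7*h^4 + 5*h^3 - h^2 - 10*h + 5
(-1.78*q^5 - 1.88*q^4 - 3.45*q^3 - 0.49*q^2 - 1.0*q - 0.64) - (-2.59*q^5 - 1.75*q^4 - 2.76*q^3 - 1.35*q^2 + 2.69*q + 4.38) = 0.81*q^5 - 0.13*q^4 - 0.69*q^3 + 0.86*q^2 - 3.69*q - 5.02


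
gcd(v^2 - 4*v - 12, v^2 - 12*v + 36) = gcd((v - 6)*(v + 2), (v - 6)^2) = v - 6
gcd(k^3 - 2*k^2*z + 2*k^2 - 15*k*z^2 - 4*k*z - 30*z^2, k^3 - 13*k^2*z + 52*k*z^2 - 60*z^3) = -k + 5*z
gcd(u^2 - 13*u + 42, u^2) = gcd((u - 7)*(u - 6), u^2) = 1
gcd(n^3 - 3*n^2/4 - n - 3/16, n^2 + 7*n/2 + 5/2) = 1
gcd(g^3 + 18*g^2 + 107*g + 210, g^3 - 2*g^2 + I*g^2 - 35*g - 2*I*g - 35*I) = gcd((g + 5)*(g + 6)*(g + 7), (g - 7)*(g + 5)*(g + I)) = g + 5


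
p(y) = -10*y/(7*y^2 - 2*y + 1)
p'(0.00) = -10.00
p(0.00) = 0.00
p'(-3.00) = 0.13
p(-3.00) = 0.43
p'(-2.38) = 0.19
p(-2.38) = 0.52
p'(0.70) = 2.65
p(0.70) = -2.31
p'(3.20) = 0.16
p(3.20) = -0.48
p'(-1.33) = 0.44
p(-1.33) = 0.83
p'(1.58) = 0.70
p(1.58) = -1.03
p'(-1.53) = 0.37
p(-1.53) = 0.75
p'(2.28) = 0.33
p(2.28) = -0.69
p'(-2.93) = 0.13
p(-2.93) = 0.44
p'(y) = -10*y*(2 - 14*y)/(7*y^2 - 2*y + 1)^2 - 10/(7*y^2 - 2*y + 1)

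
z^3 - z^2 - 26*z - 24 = (z - 6)*(z + 1)*(z + 4)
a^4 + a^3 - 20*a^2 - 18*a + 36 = (a - 1)*(a + 2)*(a - 3*sqrt(2))*(a + 3*sqrt(2))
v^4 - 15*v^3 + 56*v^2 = v^2*(v - 8)*(v - 7)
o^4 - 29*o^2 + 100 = (o - 5)*(o - 2)*(o + 2)*(o + 5)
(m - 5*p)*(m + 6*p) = m^2 + m*p - 30*p^2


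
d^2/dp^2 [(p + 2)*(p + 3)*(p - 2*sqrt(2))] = 6*p - 4*sqrt(2) + 10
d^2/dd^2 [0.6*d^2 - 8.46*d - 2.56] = 1.20000000000000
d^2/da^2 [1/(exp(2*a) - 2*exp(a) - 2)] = 2*((1 - 2*exp(a))*(-exp(2*a) + 2*exp(a) + 2) - 4*(1 - exp(a))^2*exp(a))*exp(a)/(-exp(2*a) + 2*exp(a) + 2)^3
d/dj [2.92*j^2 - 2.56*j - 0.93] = 5.84*j - 2.56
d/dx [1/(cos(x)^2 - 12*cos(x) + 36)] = 2*sin(x)/(cos(x) - 6)^3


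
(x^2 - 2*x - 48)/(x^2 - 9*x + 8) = (x + 6)/(x - 1)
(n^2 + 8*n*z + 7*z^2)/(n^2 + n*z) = (n + 7*z)/n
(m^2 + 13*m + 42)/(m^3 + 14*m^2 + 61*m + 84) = (m + 6)/(m^2 + 7*m + 12)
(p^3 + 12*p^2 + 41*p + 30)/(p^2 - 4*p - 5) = (p^2 + 11*p + 30)/(p - 5)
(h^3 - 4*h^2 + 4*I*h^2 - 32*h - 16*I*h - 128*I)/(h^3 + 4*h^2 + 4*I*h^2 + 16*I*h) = (h - 8)/h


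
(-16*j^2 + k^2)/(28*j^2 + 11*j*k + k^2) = (-4*j + k)/(7*j + k)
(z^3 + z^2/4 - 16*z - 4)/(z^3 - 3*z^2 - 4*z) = (z^2 + 17*z/4 + 1)/(z*(z + 1))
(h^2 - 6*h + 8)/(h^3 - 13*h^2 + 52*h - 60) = (h - 4)/(h^2 - 11*h + 30)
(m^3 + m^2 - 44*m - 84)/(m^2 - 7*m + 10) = (m^3 + m^2 - 44*m - 84)/(m^2 - 7*m + 10)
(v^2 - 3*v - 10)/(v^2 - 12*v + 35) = (v + 2)/(v - 7)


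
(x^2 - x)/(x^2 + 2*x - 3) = x/(x + 3)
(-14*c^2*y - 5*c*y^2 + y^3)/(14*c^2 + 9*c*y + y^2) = y*(-7*c + y)/(7*c + y)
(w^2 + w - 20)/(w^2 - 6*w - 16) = (-w^2 - w + 20)/(-w^2 + 6*w + 16)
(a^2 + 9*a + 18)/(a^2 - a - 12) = (a + 6)/(a - 4)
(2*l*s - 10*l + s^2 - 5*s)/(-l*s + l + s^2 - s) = (-2*l*s + 10*l - s^2 + 5*s)/(l*s - l - s^2 + s)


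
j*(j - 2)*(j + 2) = j^3 - 4*j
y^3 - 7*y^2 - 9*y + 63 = (y - 7)*(y - 3)*(y + 3)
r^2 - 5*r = r*(r - 5)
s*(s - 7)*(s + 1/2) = s^3 - 13*s^2/2 - 7*s/2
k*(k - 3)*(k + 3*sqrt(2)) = k^3 - 3*k^2 + 3*sqrt(2)*k^2 - 9*sqrt(2)*k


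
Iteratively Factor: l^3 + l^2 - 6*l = (l)*(l^2 + l - 6) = l*(l + 3)*(l - 2)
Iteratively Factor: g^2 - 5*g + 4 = (g - 4)*(g - 1)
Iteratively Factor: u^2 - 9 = (u + 3)*(u - 3)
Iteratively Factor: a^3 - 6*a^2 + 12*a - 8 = (a - 2)*(a^2 - 4*a + 4) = (a - 2)^2*(a - 2)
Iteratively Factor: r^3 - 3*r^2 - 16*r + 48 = (r - 3)*(r^2 - 16) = (r - 4)*(r - 3)*(r + 4)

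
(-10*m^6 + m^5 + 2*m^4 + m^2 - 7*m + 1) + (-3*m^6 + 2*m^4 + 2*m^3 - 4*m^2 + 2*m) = -13*m^6 + m^5 + 4*m^4 + 2*m^3 - 3*m^2 - 5*m + 1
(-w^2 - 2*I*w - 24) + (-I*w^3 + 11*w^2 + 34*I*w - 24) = -I*w^3 + 10*w^2 + 32*I*w - 48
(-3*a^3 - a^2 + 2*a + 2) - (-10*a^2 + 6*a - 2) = -3*a^3 + 9*a^2 - 4*a + 4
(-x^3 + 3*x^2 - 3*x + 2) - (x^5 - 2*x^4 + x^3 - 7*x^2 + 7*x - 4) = -x^5 + 2*x^4 - 2*x^3 + 10*x^2 - 10*x + 6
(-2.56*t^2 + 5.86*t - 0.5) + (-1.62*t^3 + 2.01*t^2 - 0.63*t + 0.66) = -1.62*t^3 - 0.55*t^2 + 5.23*t + 0.16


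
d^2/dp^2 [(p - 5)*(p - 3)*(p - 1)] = 6*p - 18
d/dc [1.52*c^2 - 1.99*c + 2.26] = 3.04*c - 1.99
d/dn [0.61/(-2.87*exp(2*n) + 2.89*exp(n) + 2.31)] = (3.5014*exp(n) - 1.7629)*exp(n)/(-2.87*exp(2*n) + 2.89*exp(n) + 2.31)^2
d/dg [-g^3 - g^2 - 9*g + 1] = -3*g^2 - 2*g - 9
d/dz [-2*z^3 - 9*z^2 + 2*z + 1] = -6*z^2 - 18*z + 2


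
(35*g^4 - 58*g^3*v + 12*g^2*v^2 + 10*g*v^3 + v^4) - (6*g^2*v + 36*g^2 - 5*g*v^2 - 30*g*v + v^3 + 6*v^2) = 35*g^4 - 58*g^3*v + 12*g^2*v^2 - 6*g^2*v - 36*g^2 + 10*g*v^3 + 5*g*v^2 + 30*g*v + v^4 - v^3 - 6*v^2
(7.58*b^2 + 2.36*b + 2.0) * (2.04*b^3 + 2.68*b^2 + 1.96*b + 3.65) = 15.4632*b^5 + 25.1288*b^4 + 25.2616*b^3 + 37.6526*b^2 + 12.534*b + 7.3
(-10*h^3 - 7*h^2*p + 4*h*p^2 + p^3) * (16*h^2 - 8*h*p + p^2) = -160*h^5 - 32*h^4*p + 110*h^3*p^2 - 23*h^2*p^3 - 4*h*p^4 + p^5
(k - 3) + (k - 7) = 2*k - 10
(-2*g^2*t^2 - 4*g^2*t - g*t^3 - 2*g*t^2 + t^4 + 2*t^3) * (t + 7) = -2*g^2*t^3 - 18*g^2*t^2 - 28*g^2*t - g*t^4 - 9*g*t^3 - 14*g*t^2 + t^5 + 9*t^4 + 14*t^3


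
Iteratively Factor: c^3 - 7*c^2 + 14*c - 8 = (c - 1)*(c^2 - 6*c + 8) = (c - 2)*(c - 1)*(c - 4)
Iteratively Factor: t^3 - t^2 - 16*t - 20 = (t + 2)*(t^2 - 3*t - 10) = (t - 5)*(t + 2)*(t + 2)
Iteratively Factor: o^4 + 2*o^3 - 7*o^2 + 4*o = (o + 4)*(o^3 - 2*o^2 + o) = o*(o + 4)*(o^2 - 2*o + 1) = o*(o - 1)*(o + 4)*(o - 1)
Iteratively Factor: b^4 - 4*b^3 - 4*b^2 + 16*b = (b - 2)*(b^3 - 2*b^2 - 8*b) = (b - 2)*(b + 2)*(b^2 - 4*b) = b*(b - 2)*(b + 2)*(b - 4)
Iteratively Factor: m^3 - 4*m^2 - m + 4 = (m - 1)*(m^2 - 3*m - 4) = (m - 1)*(m + 1)*(m - 4)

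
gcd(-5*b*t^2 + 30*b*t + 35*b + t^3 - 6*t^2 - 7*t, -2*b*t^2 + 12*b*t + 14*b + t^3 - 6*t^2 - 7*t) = t^2 - 6*t - 7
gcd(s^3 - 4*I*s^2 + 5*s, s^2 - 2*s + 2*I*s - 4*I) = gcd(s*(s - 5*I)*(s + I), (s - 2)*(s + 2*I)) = 1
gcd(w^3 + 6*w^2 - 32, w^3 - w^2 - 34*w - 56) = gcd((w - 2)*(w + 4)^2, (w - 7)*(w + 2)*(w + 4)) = w + 4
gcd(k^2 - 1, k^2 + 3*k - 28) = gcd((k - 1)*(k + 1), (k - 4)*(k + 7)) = 1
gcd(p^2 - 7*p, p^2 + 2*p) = p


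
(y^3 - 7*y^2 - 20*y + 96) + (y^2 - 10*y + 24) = y^3 - 6*y^2 - 30*y + 120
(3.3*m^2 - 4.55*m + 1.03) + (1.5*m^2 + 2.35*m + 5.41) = 4.8*m^2 - 2.2*m + 6.44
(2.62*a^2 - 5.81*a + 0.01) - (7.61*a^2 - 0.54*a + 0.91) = -4.99*a^2 - 5.27*a - 0.9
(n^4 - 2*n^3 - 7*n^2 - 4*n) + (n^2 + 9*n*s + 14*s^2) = n^4 - 2*n^3 - 6*n^2 + 9*n*s - 4*n + 14*s^2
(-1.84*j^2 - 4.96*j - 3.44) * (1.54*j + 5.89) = -2.8336*j^3 - 18.476*j^2 - 34.512*j - 20.2616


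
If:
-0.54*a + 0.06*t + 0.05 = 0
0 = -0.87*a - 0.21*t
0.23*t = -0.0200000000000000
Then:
No Solution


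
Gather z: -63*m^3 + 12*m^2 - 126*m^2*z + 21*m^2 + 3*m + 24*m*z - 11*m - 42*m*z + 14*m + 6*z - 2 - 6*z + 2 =-63*m^3 + 33*m^2 + 6*m + z*(-126*m^2 - 18*m)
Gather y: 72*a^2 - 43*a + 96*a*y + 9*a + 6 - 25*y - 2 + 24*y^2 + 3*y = 72*a^2 - 34*a + 24*y^2 + y*(96*a - 22) + 4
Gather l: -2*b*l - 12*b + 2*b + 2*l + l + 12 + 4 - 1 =-10*b + l*(3 - 2*b) + 15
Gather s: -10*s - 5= -10*s - 5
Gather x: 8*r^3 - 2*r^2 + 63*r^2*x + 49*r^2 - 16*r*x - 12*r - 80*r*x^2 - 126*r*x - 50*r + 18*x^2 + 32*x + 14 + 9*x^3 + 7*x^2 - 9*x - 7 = 8*r^3 + 47*r^2 - 62*r + 9*x^3 + x^2*(25 - 80*r) + x*(63*r^2 - 142*r + 23) + 7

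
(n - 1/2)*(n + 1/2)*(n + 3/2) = n^3 + 3*n^2/2 - n/4 - 3/8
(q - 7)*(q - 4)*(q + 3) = q^3 - 8*q^2 - 5*q + 84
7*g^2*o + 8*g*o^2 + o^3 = o*(g + o)*(7*g + o)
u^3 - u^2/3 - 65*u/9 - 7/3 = (u - 3)*(u + 1/3)*(u + 7/3)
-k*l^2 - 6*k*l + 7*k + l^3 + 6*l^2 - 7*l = (-k + l)*(l - 1)*(l + 7)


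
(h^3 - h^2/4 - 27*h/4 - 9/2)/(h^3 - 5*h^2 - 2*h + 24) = (h + 3/4)/(h - 4)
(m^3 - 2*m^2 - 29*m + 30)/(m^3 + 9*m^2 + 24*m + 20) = (m^2 - 7*m + 6)/(m^2 + 4*m + 4)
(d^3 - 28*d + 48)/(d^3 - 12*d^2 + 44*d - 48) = (d + 6)/(d - 6)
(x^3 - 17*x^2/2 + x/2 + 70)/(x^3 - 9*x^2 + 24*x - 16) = (2*x^2 - 9*x - 35)/(2*(x^2 - 5*x + 4))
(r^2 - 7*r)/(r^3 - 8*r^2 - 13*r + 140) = r/(r^2 - r - 20)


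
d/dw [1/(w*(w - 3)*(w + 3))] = 3*(3 - w^2)/(w^2*(w^4 - 18*w^2 + 81))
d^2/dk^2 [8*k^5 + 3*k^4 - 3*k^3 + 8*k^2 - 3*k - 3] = 160*k^3 + 36*k^2 - 18*k + 16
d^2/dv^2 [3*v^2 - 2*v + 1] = 6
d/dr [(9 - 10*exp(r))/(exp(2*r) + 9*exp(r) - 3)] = (10*exp(2*r) - 18*exp(r) - 51)*exp(r)/(exp(4*r) + 18*exp(3*r) + 75*exp(2*r) - 54*exp(r) + 9)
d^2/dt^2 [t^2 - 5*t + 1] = 2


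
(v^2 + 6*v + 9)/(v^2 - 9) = (v + 3)/(v - 3)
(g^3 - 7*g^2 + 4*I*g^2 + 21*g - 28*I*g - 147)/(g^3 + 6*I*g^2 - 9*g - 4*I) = (g^3 + g^2*(-7 + 4*I) + g*(21 - 28*I) - 147)/(g^3 + 6*I*g^2 - 9*g - 4*I)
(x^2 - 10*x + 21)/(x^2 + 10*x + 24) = (x^2 - 10*x + 21)/(x^2 + 10*x + 24)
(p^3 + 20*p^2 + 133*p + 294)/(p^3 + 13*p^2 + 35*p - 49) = (p + 6)/(p - 1)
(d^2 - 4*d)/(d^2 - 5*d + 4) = d/(d - 1)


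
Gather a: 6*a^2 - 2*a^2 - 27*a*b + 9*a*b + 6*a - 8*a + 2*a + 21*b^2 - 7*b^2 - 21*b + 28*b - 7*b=4*a^2 - 18*a*b + 14*b^2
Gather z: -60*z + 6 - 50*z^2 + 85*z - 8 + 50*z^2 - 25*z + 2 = 0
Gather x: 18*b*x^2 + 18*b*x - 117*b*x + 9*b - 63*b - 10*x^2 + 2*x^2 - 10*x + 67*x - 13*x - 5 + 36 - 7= -54*b + x^2*(18*b - 8) + x*(44 - 99*b) + 24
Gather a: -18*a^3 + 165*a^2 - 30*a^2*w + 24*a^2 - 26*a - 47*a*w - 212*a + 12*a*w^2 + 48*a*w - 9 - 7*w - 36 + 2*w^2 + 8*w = -18*a^3 + a^2*(189 - 30*w) + a*(12*w^2 + w - 238) + 2*w^2 + w - 45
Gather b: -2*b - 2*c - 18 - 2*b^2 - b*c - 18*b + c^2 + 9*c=-2*b^2 + b*(-c - 20) + c^2 + 7*c - 18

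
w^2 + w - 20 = (w - 4)*(w + 5)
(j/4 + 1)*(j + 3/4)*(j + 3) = j^3/4 + 31*j^2/16 + 69*j/16 + 9/4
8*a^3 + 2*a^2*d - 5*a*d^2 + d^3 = (-4*a + d)*(-2*a + d)*(a + d)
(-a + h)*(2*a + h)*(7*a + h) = -14*a^3 + 5*a^2*h + 8*a*h^2 + h^3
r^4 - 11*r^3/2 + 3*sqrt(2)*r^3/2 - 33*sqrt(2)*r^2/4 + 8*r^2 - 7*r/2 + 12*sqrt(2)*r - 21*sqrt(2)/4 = (r - 7/2)*(r - 1)^2*(r + 3*sqrt(2)/2)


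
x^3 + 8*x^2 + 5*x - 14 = (x - 1)*(x + 2)*(x + 7)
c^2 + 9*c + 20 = (c + 4)*(c + 5)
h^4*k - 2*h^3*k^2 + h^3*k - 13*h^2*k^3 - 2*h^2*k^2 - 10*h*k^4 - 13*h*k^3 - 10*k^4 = (h - 5*k)*(h + k)*(h + 2*k)*(h*k + k)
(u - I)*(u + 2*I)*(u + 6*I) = u^3 + 7*I*u^2 - 4*u + 12*I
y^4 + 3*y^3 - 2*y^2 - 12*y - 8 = (y - 2)*(y + 1)*(y + 2)^2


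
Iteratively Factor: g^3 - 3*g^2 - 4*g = (g + 1)*(g^2 - 4*g) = (g - 4)*(g + 1)*(g)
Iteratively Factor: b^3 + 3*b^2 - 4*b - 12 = (b + 2)*(b^2 + b - 6) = (b - 2)*(b + 2)*(b + 3)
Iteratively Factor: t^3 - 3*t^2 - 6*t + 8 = (t + 2)*(t^2 - 5*t + 4) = (t - 1)*(t + 2)*(t - 4)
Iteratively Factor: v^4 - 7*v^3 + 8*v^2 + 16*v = (v - 4)*(v^3 - 3*v^2 - 4*v) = (v - 4)*(v + 1)*(v^2 - 4*v) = (v - 4)^2*(v + 1)*(v)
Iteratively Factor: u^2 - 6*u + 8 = (u - 2)*(u - 4)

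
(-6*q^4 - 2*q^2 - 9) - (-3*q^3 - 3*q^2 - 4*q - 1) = -6*q^4 + 3*q^3 + q^2 + 4*q - 8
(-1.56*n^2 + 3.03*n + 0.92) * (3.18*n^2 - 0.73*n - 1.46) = -4.9608*n^4 + 10.7742*n^3 + 2.9913*n^2 - 5.0954*n - 1.3432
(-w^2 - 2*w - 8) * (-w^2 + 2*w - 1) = w^4 + 5*w^2 - 14*w + 8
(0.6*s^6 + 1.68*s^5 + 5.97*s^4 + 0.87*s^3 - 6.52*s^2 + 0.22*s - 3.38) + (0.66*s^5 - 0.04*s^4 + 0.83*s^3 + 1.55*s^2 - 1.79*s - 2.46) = 0.6*s^6 + 2.34*s^5 + 5.93*s^4 + 1.7*s^3 - 4.97*s^2 - 1.57*s - 5.84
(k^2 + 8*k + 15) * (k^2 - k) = k^4 + 7*k^3 + 7*k^2 - 15*k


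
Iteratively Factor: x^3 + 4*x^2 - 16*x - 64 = (x - 4)*(x^2 + 8*x + 16) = (x - 4)*(x + 4)*(x + 4)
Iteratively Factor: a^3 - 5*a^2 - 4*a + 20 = (a - 5)*(a^2 - 4) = (a - 5)*(a - 2)*(a + 2)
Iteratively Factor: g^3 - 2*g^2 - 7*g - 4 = (g + 1)*(g^2 - 3*g - 4) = (g + 1)^2*(g - 4)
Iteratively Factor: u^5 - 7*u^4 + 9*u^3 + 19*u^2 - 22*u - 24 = (u - 2)*(u^4 - 5*u^3 - u^2 + 17*u + 12) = (u - 4)*(u - 2)*(u^3 - u^2 - 5*u - 3) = (u - 4)*(u - 2)*(u + 1)*(u^2 - 2*u - 3) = (u - 4)*(u - 3)*(u - 2)*(u + 1)*(u + 1)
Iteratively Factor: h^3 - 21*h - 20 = (h + 1)*(h^2 - h - 20) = (h - 5)*(h + 1)*(h + 4)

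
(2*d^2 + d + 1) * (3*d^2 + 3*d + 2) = 6*d^4 + 9*d^3 + 10*d^2 + 5*d + 2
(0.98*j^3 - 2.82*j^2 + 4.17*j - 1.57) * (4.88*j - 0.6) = 4.7824*j^4 - 14.3496*j^3 + 22.0416*j^2 - 10.1636*j + 0.942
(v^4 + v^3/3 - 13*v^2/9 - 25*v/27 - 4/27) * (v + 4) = v^5 + 13*v^4/3 - v^3/9 - 181*v^2/27 - 104*v/27 - 16/27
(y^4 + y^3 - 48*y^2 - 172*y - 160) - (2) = y^4 + y^3 - 48*y^2 - 172*y - 162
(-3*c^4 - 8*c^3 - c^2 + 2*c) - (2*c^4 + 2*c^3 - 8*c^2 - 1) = -5*c^4 - 10*c^3 + 7*c^2 + 2*c + 1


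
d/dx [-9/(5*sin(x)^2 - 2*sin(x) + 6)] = 18*(5*sin(x) - 1)*cos(x)/(5*sin(x)^2 - 2*sin(x) + 6)^2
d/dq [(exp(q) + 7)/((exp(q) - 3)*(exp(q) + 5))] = (-exp(2*q) - 14*exp(q) - 29)*exp(q)/(exp(4*q) + 4*exp(3*q) - 26*exp(2*q) - 60*exp(q) + 225)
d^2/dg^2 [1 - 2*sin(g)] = 2*sin(g)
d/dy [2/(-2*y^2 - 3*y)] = 2*(4*y + 3)/(y^2*(2*y + 3)^2)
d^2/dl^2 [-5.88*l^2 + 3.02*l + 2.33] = -11.7600000000000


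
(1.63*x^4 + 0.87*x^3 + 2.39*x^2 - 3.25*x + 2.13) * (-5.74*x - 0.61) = -9.3562*x^5 - 5.9881*x^4 - 14.2493*x^3 + 17.1971*x^2 - 10.2437*x - 1.2993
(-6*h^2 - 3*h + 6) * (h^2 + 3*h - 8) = -6*h^4 - 21*h^3 + 45*h^2 + 42*h - 48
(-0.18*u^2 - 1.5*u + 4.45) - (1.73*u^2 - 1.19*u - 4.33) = -1.91*u^2 - 0.31*u + 8.78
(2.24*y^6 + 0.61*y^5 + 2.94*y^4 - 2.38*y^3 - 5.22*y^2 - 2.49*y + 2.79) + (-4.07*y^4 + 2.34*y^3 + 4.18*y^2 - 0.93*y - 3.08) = 2.24*y^6 + 0.61*y^5 - 1.13*y^4 - 0.04*y^3 - 1.04*y^2 - 3.42*y - 0.29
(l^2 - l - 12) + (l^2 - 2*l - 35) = 2*l^2 - 3*l - 47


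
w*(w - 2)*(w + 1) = w^3 - w^2 - 2*w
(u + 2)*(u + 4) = u^2 + 6*u + 8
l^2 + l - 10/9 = (l - 2/3)*(l + 5/3)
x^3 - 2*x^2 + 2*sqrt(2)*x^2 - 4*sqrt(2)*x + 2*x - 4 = (x - 2)*(x + sqrt(2))^2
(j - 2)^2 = j^2 - 4*j + 4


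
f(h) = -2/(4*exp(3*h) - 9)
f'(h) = 24*exp(3*h)/(4*exp(3*h) - 9)^2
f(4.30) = -0.00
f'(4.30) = 0.00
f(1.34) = -0.01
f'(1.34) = 0.03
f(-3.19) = 0.22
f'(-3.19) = 0.00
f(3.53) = -0.00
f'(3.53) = 0.00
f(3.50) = -0.00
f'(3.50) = 0.00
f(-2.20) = 0.22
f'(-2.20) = 0.00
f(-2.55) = 0.22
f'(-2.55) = 0.00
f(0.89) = -0.04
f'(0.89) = 0.15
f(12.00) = 0.00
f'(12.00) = 0.00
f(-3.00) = 0.22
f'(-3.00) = 0.00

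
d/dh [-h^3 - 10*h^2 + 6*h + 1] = -3*h^2 - 20*h + 6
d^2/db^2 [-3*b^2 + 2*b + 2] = -6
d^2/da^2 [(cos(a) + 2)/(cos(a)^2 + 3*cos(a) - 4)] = (-9*(1 - cos(2*a))^2*cos(a)/4 - 5*(1 - cos(2*a))^2/4 - 19*cos(a)/2 - 30*cos(2*a) - 12*cos(3*a) + cos(5*a)/2 + 51)/((cos(a) - 1)^3*(cos(a) + 4)^3)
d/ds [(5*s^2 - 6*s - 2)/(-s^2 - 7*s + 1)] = (-41*s^2 + 6*s - 20)/(s^4 + 14*s^3 + 47*s^2 - 14*s + 1)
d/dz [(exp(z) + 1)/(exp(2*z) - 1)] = -exp(z)/(exp(2*z) - 2*exp(z) + 1)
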